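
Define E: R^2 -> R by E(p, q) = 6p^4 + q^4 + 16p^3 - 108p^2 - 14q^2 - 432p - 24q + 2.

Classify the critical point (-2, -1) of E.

The mixed partial ∂²E/∂p∂q is 0, so the Hessian at any point is diag(E_pp, E_qq) = diag(24(3p^2 + 4p - 9), 4(3q^2 - 7)).
At (-2, -1): H = diag(-120, -16).
Both eigenvalues are negative, so H is negative definite: a local maximum.

local maximum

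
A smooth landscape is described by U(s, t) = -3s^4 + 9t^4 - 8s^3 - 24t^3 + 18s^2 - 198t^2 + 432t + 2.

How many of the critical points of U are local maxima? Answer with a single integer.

U separates as a function of s plus a function of t, so ∇U=0 decouples.
∂U/∂s = -12s(s - 1)(s + 3) = 0 at s ∈ {-3, 0, 1}; ∂U/∂t = 36(t - 4)(t - 1)(t + 3) = 0 at t ∈ {-3, 1, 4}.
The Hessian is diagonal: diag(U_ss, U_tt). Second derivatives: U_ss(-3)=-144, U_ss(0)=36, U_ss(1)=-48; U_tt(-3)=1008, U_tt(1)=-432, U_tt(4)=756.
Local maxima occur where both diagonal entries negative: (-3, 1), (1, 1). Count: 2.

2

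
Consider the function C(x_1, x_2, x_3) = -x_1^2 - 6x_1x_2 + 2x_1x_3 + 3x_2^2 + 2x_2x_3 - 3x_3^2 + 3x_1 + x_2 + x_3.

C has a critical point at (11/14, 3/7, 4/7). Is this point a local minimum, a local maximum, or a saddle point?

The Hessian is constant: H = [[-2, -6, 2], [-6, 6, 2], [2, 2, -6]].
Leading principal minors: Δ₁ = -2, Δ₂ = -48, Δ₃ = 224.
The minors fit neither the all-positive nor the alternating-sign pattern, so H is indefinite: a saddle point.

saddle point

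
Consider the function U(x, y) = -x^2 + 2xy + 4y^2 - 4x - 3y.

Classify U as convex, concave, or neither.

neither

U is quadratic, so its Hessian is the constant matrix H = [[-2, 2], [2, 8]].
det(H) = -20, tr(H) = 6.
det(H) < 0, so H is indefinite: neither convex nor concave.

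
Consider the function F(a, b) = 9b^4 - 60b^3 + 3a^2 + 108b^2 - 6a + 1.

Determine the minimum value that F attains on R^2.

-2

F(a,b) separates as P(a) + Q(b) + 1, so its minimum is min P + min Q + 1.
P'(a) = 6a - 6 vanishes at a ∈ {1}; Q'(b) = 36b(b - 3)(b - 2) vanishes at b ∈ {0, 2, 3}.
Local minima of P (where P''>0): P(1)=-3. Local minima of Q: Q(0)=0, Q(3)=81.
So the global minimum of F is P(1) + Q(0) + 1 = -3 + 0 + 1 = -2, attained at (1, 0).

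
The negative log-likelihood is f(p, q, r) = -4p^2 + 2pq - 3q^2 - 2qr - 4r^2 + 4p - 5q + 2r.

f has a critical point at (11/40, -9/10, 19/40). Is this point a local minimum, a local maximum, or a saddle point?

The Hessian is constant: H = [[-8, 2, 0], [2, -6, -2], [0, -2, -8]].
Leading principal minors: Δ₁ = -8, Δ₂ = 44, Δ₃ = -320.
The minors alternate sign starting negative (−, +, −), so H is negative definite: a local maximum.

local maximum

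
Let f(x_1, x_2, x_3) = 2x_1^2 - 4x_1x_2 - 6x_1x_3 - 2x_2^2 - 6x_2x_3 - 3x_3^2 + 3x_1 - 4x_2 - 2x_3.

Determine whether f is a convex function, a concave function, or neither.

neither

f is quadratic, so its Hessian is the constant matrix H = [[4, -4, -6], [-4, -4, -6], [-6, -6, -6]].
Leading principal minors: 4, -32, -96.
Neither pattern holds ⇒ H is indefinite ⇒ neither convex nor concave.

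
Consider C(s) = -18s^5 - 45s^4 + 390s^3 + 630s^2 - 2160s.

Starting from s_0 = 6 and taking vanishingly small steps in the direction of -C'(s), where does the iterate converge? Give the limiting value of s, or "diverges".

diverges

C'(s) = -90(s - 3)(s - 1)(s + 2)(s + 4), so C'(6) = -108000.
Gradient descent moves in the -C' direction, i.e. s is increasing.
There is no critical point above s=6, and C' keeps the same sign, so the iterate runs off to +∞.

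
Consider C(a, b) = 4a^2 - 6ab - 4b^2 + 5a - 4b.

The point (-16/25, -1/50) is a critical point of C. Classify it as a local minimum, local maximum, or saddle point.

The Hessian of C is constant: H = [[8, -6], [-6, -8]].
det(H) = 8·(-8) − (-6)² = -100.
Since det(H) < 0, H is indefinite and the critical point is a saddle point.

saddle point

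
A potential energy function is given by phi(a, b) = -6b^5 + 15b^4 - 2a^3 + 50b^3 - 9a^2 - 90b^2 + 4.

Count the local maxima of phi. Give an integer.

phi separates as a function of a plus a function of b, so ∇phi=0 decouples.
∂phi/∂a = -6a(a + 3) = 0 at a ∈ {-3, 0}; ∂phi/∂b = -30b(b - 3)(b - 1)(b + 2) = 0 at b ∈ {-2, 0, 1, 3}.
The Hessian is diagonal: diag(phi_aa, phi_bb). Second derivatives: phi_aa(-3)=18, phi_aa(0)=-18; phi_bb(-2)=900, phi_bb(0)=-180, phi_bb(1)=180, phi_bb(3)=-900.
Local maxima occur where both diagonal entries negative: (0, 0), (0, 3). Count: 2.

2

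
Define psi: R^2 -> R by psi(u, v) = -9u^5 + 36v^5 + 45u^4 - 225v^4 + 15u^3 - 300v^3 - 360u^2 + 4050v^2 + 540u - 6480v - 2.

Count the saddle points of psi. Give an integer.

8

psi separates as a function of u plus a function of v, so ∇psi=0 decouples.
∂psi/∂u = -45(u - 3)(u - 2)(u - 1)(u + 2) = 0 at u ∈ {-2, 1, 2, 3}; ∂psi/∂v = 180(v - 4)(v - 3)(v - 1)(v + 3) = 0 at v ∈ {-3, 1, 3, 4}.
The Hessian is diagonal: diag(psi_uu, psi_vv). Second derivatives: psi_uu(-2)=2700, psi_uu(1)=-270, psi_uu(2)=180, psi_uu(3)=-450; psi_vv(-3)=-30240, psi_vv(1)=4320, psi_vv(3)=-2160, psi_vv(4)=3780.
Saddle points occur where the two diagonal entries have opposite signs: (-2, -3), (-2, 3), (1, 1), (1, 4), (2, -3), (2, 3), (3, 1), (3, 4). Count: 8.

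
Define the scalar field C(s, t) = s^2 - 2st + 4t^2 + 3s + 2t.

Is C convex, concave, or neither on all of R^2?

convex

C is quadratic, so its Hessian is the constant matrix H = [[2, -2], [-2, 8]].
det(H) = 12, tr(H) = 10.
det(H) > 0 and tr(H) > 0, so H is positive definite everywhere: convex.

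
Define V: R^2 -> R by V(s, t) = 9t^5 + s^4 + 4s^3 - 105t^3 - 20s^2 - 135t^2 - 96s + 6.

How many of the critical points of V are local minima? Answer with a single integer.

V separates as a function of s plus a function of t, so ∇V=0 decouples.
∂V/∂s = 4(s - 3)(s + 2)(s + 4) = 0 at s ∈ {-4, -2, 3}; ∂V/∂t = 45t(t - 3)(t + 1)(t + 2) = 0 at t ∈ {-2, -1, 0, 3}.
The Hessian is diagonal: diag(V_ss, V_tt). Second derivatives: V_ss(-4)=56, V_ss(-2)=-40, V_ss(3)=140; V_tt(-2)=-450, V_tt(-1)=180, V_tt(0)=-270, V_tt(3)=2700.
Local minima occur where both diagonal entries positive: (-4, -1), (-4, 3), (3, -1), (3, 3). Count: 4.

4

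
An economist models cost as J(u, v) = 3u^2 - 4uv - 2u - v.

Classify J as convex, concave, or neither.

neither

J is quadratic, so its Hessian is the constant matrix H = [[6, -4], [-4, 0]].
det(H) = -16, tr(H) = 6.
det(H) < 0, so H is indefinite: neither convex nor concave.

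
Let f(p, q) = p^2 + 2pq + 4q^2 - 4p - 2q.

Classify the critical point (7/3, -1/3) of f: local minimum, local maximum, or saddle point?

local minimum

The Hessian of f is constant: H = [[2, 2], [2, 8]].
det(H) = 2·8 − 2² = 12.
det(H) > 0 and tr(H) = 10 > 0, so H is positive definite and the point is a local minimum.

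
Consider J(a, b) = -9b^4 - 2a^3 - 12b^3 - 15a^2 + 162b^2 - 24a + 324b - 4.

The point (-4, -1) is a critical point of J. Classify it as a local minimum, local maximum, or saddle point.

local minimum

The mixed partial ∂²J/∂a∂b is 0, so the Hessian at any point is diag(J_aa, J_bb) = diag(-6(2a + 5), 36(-3b^2 - 2b + 9)).
At (-4, -1): H = diag(18, 288).
Both eigenvalues are positive, so H is positive definite: a local minimum.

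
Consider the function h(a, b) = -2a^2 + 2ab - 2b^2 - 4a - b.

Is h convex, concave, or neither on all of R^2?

concave

h is quadratic, so its Hessian is the constant matrix H = [[-4, 2], [2, -4]].
det(H) = 12, tr(H) = -8.
det(H) > 0 and tr(H) < 0, so H is negative definite everywhere: concave.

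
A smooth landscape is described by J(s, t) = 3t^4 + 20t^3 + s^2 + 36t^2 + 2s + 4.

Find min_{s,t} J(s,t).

J(s,t) separates as P(s) + Q(t) + 4, so its minimum is min P + min Q + 4.
P'(s) = 2s + 2 vanishes at s ∈ {-1}; Q'(t) = 12t(t + 2)(t + 3) vanishes at t ∈ {-3, -2, 0}.
Local minima of P (where P''>0): P(-1)=-1. Local minima of Q: Q(-3)=27, Q(0)=0.
So the global minimum of J is P(-1) + Q(0) + 4 = -1 + 0 + 4 = 3, attained at (-1, 0).

3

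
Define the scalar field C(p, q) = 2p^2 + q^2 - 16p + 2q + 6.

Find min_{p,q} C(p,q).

-27

C(p,q) separates as A(p) + B(q) + 6, so its minimum is min A + min B + 6.
A'(p) = 4p - 16 vanishes at p ∈ {4}; B'(q) = 2q + 2 vanishes at q ∈ {-1}.
Local minima of A (where A''>0): A(4)=-32. Local minima of B: B(-1)=-1.
So the global minimum of C is A(4) + B(-1) + 6 = -32 − 1 + 6 = -27, attained at (4, -1).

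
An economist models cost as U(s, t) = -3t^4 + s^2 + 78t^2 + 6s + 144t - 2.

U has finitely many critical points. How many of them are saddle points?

2

U separates as a function of s plus a function of t, so ∇U=0 decouples.
∂U/∂s = 2(s + 3) = 0 at s ∈ {-3}; ∂U/∂t = -12(t - 4)(t + 1)(t + 3) = 0 at t ∈ {-3, -1, 4}.
The Hessian is diagonal: diag(U_ss, U_tt). Second derivatives: U_ss(-3)=2; U_tt(-3)=-168, U_tt(-1)=120, U_tt(4)=-420.
Saddle points occur where the two diagonal entries have opposite signs: (-3, -3), (-3, 4). Count: 2.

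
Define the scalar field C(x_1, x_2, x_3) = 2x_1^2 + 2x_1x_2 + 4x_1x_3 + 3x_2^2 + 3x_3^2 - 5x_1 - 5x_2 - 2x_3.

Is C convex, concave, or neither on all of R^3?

convex

C is quadratic, so its Hessian is the constant matrix H = [[4, 2, 4], [2, 6, 0], [4, 0, 6]].
Leading principal minors: 4, 20, 24.
All positive ⇒ H ≻ 0 ⇒ convex.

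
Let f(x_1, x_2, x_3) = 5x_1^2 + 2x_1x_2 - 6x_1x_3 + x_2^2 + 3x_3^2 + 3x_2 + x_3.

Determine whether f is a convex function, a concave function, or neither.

f is quadratic, so its Hessian is the constant matrix H = [[10, 2, -6], [2, 2, 0], [-6, 0, 6]].
Leading principal minors: 10, 16, 24.
All positive ⇒ H ≻ 0 ⇒ convex.

convex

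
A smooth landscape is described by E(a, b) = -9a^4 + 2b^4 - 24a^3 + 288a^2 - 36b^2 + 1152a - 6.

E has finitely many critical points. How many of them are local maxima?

E separates as a function of a plus a function of b, so ∇E=0 decouples.
∂E/∂a = -36(a - 4)(a + 2)(a + 4) = 0 at a ∈ {-4, -2, 4}; ∂E/∂b = 8b(b - 3)(b + 3) = 0 at b ∈ {-3, 0, 3}.
The Hessian is diagonal: diag(E_aa, E_bb). Second derivatives: E_aa(-4)=-576, E_aa(-2)=432, E_aa(4)=-1728; E_bb(-3)=144, E_bb(0)=-72, E_bb(3)=144.
Local maxima occur where both diagonal entries negative: (-4, 0), (4, 0). Count: 2.

2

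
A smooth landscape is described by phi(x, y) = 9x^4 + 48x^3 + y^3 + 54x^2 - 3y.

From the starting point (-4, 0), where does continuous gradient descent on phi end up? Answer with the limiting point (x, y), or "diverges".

phi is separable, so gradient descent decouples: x follows -∂phi/∂x, y follows -∂phi/∂y.
∂phi/∂x = 36x(x + 1)(x + 3); at x=-4 this is -432, so x increases.
∂phi/∂y = 3(y - 1)(y + 1); at y=0 this is -3, so y increases.
x converges to its nearest critical value -3 (a local min of the x-part); y converges to 1. The iterate converges to (-3, 1).

(-3, 1)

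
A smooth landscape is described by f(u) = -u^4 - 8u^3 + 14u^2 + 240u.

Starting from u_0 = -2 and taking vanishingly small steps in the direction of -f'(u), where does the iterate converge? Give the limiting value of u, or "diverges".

-4

f'(u) = -4(u - 3)(u + 4)(u + 5), so f'(-2) = 120.
Gradient descent moves in the -f' direction, i.e. u is decreasing.
The nearest critical point in that direction is u = -4, where f'' = 28 > 0 (a local minimum). The iterate converges there.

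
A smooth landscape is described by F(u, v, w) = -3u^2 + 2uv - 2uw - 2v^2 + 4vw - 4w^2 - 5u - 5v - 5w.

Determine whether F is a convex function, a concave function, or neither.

F is quadratic, so its Hessian is the constant matrix H = [[-6, 2, -2], [2, -4, 4], [-2, 4, -8]].
Leading principal minors: -6, 20, -80.
Signs alternate −, +, − ⇒ H ≺ 0 ⇒ concave.

concave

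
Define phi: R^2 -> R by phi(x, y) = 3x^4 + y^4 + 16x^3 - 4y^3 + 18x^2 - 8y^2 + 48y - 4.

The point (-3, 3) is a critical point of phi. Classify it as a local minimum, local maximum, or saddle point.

The mixed partial ∂²phi/∂x∂y is 0, so the Hessian at any point is diag(phi_xx, phi_yy) = diag(12(3x^2 + 8x + 3), 4(3y^2 - 6y - 4)).
At (-3, 3): H = diag(72, 20).
Both eigenvalues are positive, so H is positive definite: a local minimum.

local minimum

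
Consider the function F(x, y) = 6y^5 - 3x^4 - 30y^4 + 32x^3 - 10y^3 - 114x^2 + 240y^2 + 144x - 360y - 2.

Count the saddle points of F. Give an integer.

F separates as a function of x plus a function of y, so ∇F=0 decouples.
∂F/∂x = -12(x - 4)(x - 3)(x - 1) = 0 at x ∈ {1, 3, 4}; ∂F/∂y = 30(y - 3)(y - 2)(y - 1)(y + 2) = 0 at y ∈ {-2, 1, 2, 3}.
The Hessian is diagonal: diag(F_xx, F_yy). Second derivatives: F_xx(1)=-72, F_xx(3)=24, F_xx(4)=-36; F_yy(-2)=-1800, F_yy(1)=180, F_yy(2)=-120, F_yy(3)=300.
Saddle points occur where the two diagonal entries have opposite signs: (1, 1), (1, 3), (3, -2), (3, 2), (4, 1), (4, 3). Count: 6.

6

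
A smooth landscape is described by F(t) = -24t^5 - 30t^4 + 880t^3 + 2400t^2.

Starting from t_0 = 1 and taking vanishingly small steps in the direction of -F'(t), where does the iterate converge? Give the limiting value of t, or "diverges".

0

F'(t) = -120t(t - 5)(t + 2)(t + 4), so F'(1) = 7200.
Gradient descent moves in the -F' direction, i.e. t is decreasing.
The nearest critical point in that direction is t = 0, where F'' = 4800 > 0 (a local minimum). The iterate converges there.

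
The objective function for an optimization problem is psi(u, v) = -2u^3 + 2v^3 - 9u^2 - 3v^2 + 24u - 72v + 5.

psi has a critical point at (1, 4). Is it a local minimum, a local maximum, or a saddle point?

The mixed partial ∂²psi/∂u∂v is 0, so the Hessian at any point is diag(psi_uu, psi_vv) = diag(-6(2u + 3), 6(2v - 1)).
At (1, 4): H = diag(-30, 42).
The eigenvalues have opposite signs, so H is indefinite: a saddle point.

saddle point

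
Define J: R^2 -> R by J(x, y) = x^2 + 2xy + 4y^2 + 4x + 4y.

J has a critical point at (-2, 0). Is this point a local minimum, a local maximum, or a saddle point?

local minimum

The Hessian of J is constant: H = [[2, 2], [2, 8]].
det(H) = 2·8 − 2² = 12.
det(H) > 0 and tr(H) = 10 > 0, so H is positive definite and the point is a local minimum.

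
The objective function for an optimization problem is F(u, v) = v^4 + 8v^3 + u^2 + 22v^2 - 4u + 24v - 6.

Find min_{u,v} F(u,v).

F(u,v) separates as P(u) + Q(v) − 6, so its minimum is min P + min Q − 6.
P'(u) = 2u - 4 vanishes at u ∈ {2}; Q'(v) = 4(v + 1)(v + 2)(v + 3) vanishes at v ∈ {-3, -2, -1}.
Local minima of P (where P''>0): P(2)=-4. Local minima of Q: Q(-3)=-9, Q(-1)=-9.
So the global minimum of F is P(2) + Q(-3) − 6 = -4 − 9 − 6 = -19, attained at (2, -3).

-19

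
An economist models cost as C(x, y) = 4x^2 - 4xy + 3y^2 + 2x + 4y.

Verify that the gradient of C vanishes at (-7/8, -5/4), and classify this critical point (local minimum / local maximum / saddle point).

∇C = (8x - 4y + 2, -4x + 6y + 4); substituting (-7/8, -5/4) gives ∇C = (0, 0), so (-7/8, -5/4) is indeed a critical point.
The Hessian of C is constant: H = [[8, -4], [-4, 6]].
det(H) = 8·6 − (-4)² = 32.
det(H) > 0 and tr(H) = 14 > 0, so H is positive definite and the point is a local minimum.

local minimum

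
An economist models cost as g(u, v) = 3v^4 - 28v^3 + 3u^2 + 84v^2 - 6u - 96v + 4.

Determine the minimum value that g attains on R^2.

-63

g(u,v) separates as P(u) + Q(v) + 4, so its minimum is min P + min Q + 4.
P'(u) = 6u - 6 vanishes at u ∈ {1}; Q'(v) = 12(v - 4)(v - 2)(v - 1) vanishes at v ∈ {1, 2, 4}.
Local minima of P (where P''>0): P(1)=-3. Local minima of Q: Q(1)=-37, Q(4)=-64.
So the global minimum of g is P(1) + Q(4) + 4 = -3 − 64 + 4 = -63, attained at (1, 4).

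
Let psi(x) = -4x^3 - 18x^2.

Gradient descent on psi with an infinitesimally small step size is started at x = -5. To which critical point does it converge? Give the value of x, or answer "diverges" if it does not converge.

psi'(x) = -12x(x + 3), so psi'(-5) = -120.
Gradient descent moves in the -psi' direction, i.e. x is increasing.
The nearest critical point in that direction is x = -3, where psi'' = 36 > 0 (a local minimum). The iterate converges there.

-3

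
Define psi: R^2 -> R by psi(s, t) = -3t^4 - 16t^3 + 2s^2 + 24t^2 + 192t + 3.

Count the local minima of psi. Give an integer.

psi separates as a function of s plus a function of t, so ∇psi=0 decouples.
∂psi/∂s = 4s = 0 at s ∈ {0}; ∂psi/∂t = -12(t - 2)(t + 2)(t + 4) = 0 at t ∈ {-4, -2, 2}.
The Hessian is diagonal: diag(psi_ss, psi_tt). Second derivatives: psi_ss(0)=4; psi_tt(-4)=-144, psi_tt(-2)=96, psi_tt(2)=-288.
Local minima occur where both diagonal entries positive: (0, -2). Count: 1.

1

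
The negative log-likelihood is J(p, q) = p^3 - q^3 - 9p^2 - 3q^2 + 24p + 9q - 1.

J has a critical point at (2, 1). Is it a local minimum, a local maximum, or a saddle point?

The mixed partial ∂²J/∂p∂q is 0, so the Hessian at any point is diag(J_pp, J_qq) = diag(6(p - 3), -6(q + 1)).
At (2, 1): H = diag(-6, -12).
Both eigenvalues are negative, so H is negative definite: a local maximum.

local maximum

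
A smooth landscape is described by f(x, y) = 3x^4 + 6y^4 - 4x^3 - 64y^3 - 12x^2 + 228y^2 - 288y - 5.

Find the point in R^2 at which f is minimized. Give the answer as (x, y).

f(x,y) separates as P(x) + Q(y) − 5, so its minimum is min P + min Q − 5.
P'(x) = 12x(x - 2)(x + 1) vanishes at x ∈ {-1, 0, 2}; Q'(y) = 24(y - 4)(y - 3)(y - 1) vanishes at y ∈ {1, 3, 4}.
Local minima of P (where P''>0): P(-1)=-5, P(2)=-32. Local minima of Q: Q(1)=-118, Q(4)=-64.
So the global minimum of f is P(2) + Q(1) − 5 = -32 − 118 − 5 = -155, attained at (2, 1).

(2, 1)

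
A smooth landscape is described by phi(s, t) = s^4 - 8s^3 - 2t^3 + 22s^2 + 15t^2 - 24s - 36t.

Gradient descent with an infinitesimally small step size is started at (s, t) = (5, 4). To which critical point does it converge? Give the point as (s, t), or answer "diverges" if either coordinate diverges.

diverges

phi is separable, so gradient descent decouples: s follows -∂phi/∂s, t follows -∂phi/∂t.
∂phi/∂s = 4(s - 3)(s - 2)(s - 1); at s=5 this is 96, so s decreases.
∂phi/∂t = -6(t - 3)(t - 2); at t=4 this is -12, so t increases.
The t-coordinate has no critical point in that direction and runs off to infinity.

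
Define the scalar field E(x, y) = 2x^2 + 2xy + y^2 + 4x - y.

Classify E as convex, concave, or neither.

E is quadratic, so its Hessian is the constant matrix H = [[4, 2], [2, 2]].
det(H) = 4, tr(H) = 6.
det(H) > 0 and tr(H) > 0, so H is positive definite everywhere: convex.

convex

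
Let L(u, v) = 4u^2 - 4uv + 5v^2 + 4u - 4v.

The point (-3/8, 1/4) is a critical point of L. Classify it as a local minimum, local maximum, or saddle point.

The Hessian of L is constant: H = [[8, -4], [-4, 10]].
det(H) = 8·10 − (-4)² = 64.
det(H) > 0 and tr(H) = 18 > 0, so H is positive definite and the point is a local minimum.

local minimum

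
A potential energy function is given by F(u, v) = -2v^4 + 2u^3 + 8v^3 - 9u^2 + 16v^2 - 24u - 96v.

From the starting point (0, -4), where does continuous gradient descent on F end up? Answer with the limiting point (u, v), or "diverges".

F is separable, so gradient descent decouples: u follows -∂F/∂u, v follows -∂F/∂v.
∂F/∂u = 6(u - 4)(u + 1); at u=0 this is -24, so u increases.
∂F/∂v = -8(v - 3)(v - 2)(v + 2); at v=-4 this is 672, so v decreases.
The v-coordinate has no critical point in that direction and runs off to infinity.

diverges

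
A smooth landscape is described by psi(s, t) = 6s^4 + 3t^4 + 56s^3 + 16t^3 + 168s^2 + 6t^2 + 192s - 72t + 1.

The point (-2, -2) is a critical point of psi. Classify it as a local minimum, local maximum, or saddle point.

local maximum

The mixed partial ∂²psi/∂s∂t is 0, so the Hessian at any point is diag(psi_ss, psi_tt) = diag(24(3s^2 + 14s + 14), 12(3t^2 + 8t + 1)).
At (-2, -2): H = diag(-48, -36).
Both eigenvalues are negative, so H is negative definite: a local maximum.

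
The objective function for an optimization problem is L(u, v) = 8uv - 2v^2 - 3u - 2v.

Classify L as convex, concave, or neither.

L is quadratic, so its Hessian is the constant matrix H = [[0, 8], [8, -4]].
det(H) = -64, tr(H) = -4.
det(H) < 0, so H is indefinite: neither convex nor concave.

neither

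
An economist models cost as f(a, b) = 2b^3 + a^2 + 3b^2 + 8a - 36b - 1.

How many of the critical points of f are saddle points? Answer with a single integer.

1

f separates as a function of a plus a function of b, so ∇f=0 decouples.
∂f/∂a = 2(a + 4) = 0 at a ∈ {-4}; ∂f/∂b = 6(b - 2)(b + 3) = 0 at b ∈ {-3, 2}.
The Hessian is diagonal: diag(f_aa, f_bb). Second derivatives: f_aa(-4)=2; f_bb(-3)=-30, f_bb(2)=30.
Saddle points occur where the two diagonal entries have opposite signs: (-4, -3). Count: 1.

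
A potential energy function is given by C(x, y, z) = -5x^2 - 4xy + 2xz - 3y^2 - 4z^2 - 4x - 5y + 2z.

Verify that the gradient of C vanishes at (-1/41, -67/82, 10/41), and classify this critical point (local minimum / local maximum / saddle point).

∇C = (-10x - 4y + 2z - 4, -4x - 6y - 5, 2x - 8z + 2); substituting (-1/41, -67/82, 10/41) gives ∇C = (0, 0, 0), so (-1/41, -67/82, 10/41) is indeed a critical point.
The Hessian is constant: H = [[-10, -4, 2], [-4, -6, 0], [2, 0, -8]].
Leading principal minors: Δ₁ = -10, Δ₂ = 44, Δ₃ = -328.
The minors alternate sign starting negative (−, +, −), so H is negative definite: a local maximum.

local maximum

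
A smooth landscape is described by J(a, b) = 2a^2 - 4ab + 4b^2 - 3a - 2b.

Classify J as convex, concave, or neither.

convex

J is quadratic, so its Hessian is the constant matrix H = [[4, -4], [-4, 8]].
det(H) = 16, tr(H) = 12.
det(H) > 0 and tr(H) > 0, so H is positive definite everywhere: convex.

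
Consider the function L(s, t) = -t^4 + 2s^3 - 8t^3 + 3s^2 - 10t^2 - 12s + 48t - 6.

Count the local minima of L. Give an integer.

1

L separates as a function of s plus a function of t, so ∇L=0 decouples.
∂L/∂s = 6(s - 1)(s + 2) = 0 at s ∈ {-2, 1}; ∂L/∂t = -4(t - 1)(t + 3)(t + 4) = 0 at t ∈ {-4, -3, 1}.
The Hessian is diagonal: diag(L_ss, L_tt). Second derivatives: L_ss(-2)=-18, L_ss(1)=18; L_tt(-4)=-20, L_tt(-3)=16, L_tt(1)=-80.
Local minima occur where both diagonal entries positive: (1, -3). Count: 1.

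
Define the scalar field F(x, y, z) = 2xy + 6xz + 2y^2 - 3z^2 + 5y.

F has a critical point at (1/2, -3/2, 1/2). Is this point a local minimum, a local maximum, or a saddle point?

saddle point

The Hessian is constant: H = [[0, 2, 6], [2, 4, 0], [6, 0, -6]].
Leading principal minors: Δ₁ = 0, Δ₂ = -4, Δ₃ = -120.
The minors fit neither the all-positive nor the alternating-sign pattern, so H is indefinite: a saddle point.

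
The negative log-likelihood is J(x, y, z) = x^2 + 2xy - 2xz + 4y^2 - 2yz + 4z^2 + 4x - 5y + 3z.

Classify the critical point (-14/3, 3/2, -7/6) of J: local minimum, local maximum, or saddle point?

local minimum

The Hessian is constant: H = [[2, 2, -2], [2, 8, -2], [-2, -2, 8]].
Leading principal minors: Δ₁ = 2, Δ₂ = 12, Δ₃ = 72.
All leading minors are positive, so H is positive definite: a local minimum.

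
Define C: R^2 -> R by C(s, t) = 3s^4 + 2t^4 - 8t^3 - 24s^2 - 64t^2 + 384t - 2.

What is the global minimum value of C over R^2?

-1586

C(s,t) separates as P(s) + Q(t) − 2, so its minimum is min P + min Q − 2.
P'(s) = 12s(s - 2)(s + 2) vanishes at s ∈ {-2, 0, 2}; Q'(t) = 8(t - 4)(t - 3)(t + 4) vanishes at t ∈ {-4, 3, 4}.
Local minima of P (where P''>0): P(-2)=-48, P(2)=-48. Local minima of Q: Q(-4)=-1536, Q(4)=512.
So the global minimum of C is P(-2) + Q(-4) − 2 = -48 − 1536 − 2 = -1586, attained at (-2, -4).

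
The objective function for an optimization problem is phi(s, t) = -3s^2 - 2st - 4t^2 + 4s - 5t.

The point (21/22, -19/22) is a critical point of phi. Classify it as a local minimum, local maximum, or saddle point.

local maximum

The Hessian of phi is constant: H = [[-6, -2], [-2, -8]].
det(H) = (-6)·(-8) − (-2)² = 44.
det(H) > 0 and tr(H) = -14 < 0, so H is negative definite and the point is a local maximum.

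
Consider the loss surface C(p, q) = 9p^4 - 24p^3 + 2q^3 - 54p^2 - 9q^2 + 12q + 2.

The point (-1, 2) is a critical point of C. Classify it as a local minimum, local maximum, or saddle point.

The mixed partial ∂²C/∂p∂q is 0, so the Hessian at any point is diag(C_pp, C_qq) = diag(36(3p^2 - 4p - 3), 6(2q - 3)).
At (-1, 2): H = diag(144, 6).
Both eigenvalues are positive, so H is positive definite: a local minimum.

local minimum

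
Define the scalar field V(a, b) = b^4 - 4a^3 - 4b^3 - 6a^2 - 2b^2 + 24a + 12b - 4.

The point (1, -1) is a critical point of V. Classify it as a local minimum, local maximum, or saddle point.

saddle point

The mixed partial ∂²V/∂a∂b is 0, so the Hessian at any point is diag(V_aa, V_bb) = diag(-12(2a + 1), 4(3b^2 - 6b - 1)).
At (1, -1): H = diag(-36, 32).
The eigenvalues have opposite signs, so H is indefinite: a saddle point.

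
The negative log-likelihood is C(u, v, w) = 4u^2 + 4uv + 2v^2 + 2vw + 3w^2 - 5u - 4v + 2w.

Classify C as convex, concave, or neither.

convex

C is quadratic, so its Hessian is the constant matrix H = [[8, 4, 0], [4, 4, 2], [0, 2, 6]].
Leading principal minors: 8, 16, 64.
All positive ⇒ H ≻ 0 ⇒ convex.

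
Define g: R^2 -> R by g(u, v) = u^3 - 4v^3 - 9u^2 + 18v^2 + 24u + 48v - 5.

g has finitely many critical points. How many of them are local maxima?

g separates as a function of u plus a function of v, so ∇g=0 decouples.
∂g/∂u = 3(u - 4)(u - 2) = 0 at u ∈ {2, 4}; ∂g/∂v = -12(v - 4)(v + 1) = 0 at v ∈ {-1, 4}.
The Hessian is diagonal: diag(g_uu, g_vv). Second derivatives: g_uu(2)=-6, g_uu(4)=6; g_vv(-1)=60, g_vv(4)=-60.
Local maxima occur where both diagonal entries negative: (2, 4). Count: 1.

1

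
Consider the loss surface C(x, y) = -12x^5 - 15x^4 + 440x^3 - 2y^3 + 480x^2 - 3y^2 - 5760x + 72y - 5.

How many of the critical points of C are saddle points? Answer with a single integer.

C separates as a function of x plus a function of y, so ∇C=0 decouples.
∂C/∂x = -60(x - 4)(x - 2)(x + 3)(x + 4) = 0 at x ∈ {-4, -3, 2, 4}; ∂C/∂y = -6(y - 3)(y + 4) = 0 at y ∈ {-4, 3}.
The Hessian is diagonal: diag(C_xx, C_yy). Second derivatives: C_xx(-4)=2880, C_xx(-3)=-2100, C_xx(2)=3600, C_xx(4)=-6720; C_yy(-4)=42, C_yy(3)=-42.
Saddle points occur where the two diagonal entries have opposite signs: (-4, 3), (-3, -4), (2, 3), (4, -4). Count: 4.

4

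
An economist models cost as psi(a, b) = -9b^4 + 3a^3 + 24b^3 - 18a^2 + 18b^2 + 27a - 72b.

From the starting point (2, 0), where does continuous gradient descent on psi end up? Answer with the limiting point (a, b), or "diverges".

(3, 1)

psi is separable, so gradient descent decouples: a follows -∂psi/∂a, b follows -∂psi/∂b.
∂psi/∂a = 9(a - 3)(a - 1); at a=2 this is -9, so a increases.
∂psi/∂b = -36(b - 2)(b - 1)(b + 1); at b=0 this is -72, so b increases.
a converges to its nearest critical value 3 (a local min of the a-part); b converges to 1. The iterate converges to (3, 1).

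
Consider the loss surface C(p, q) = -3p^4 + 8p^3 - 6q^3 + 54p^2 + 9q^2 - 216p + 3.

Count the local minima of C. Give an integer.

1

C separates as a function of p plus a function of q, so ∇C=0 decouples.
∂C/∂p = -12(p - 3)(p - 2)(p + 3) = 0 at p ∈ {-3, 2, 3}; ∂C/∂q = -18q(q - 1) = 0 at q ∈ {0, 1}.
The Hessian is diagonal: diag(C_pp, C_qq). Second derivatives: C_pp(-3)=-360, C_pp(2)=60, C_pp(3)=-72; C_qq(0)=18, C_qq(1)=-18.
Local minima occur where both diagonal entries positive: (2, 0). Count: 1.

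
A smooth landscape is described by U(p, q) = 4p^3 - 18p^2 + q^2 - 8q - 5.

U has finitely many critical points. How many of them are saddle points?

1

U separates as a function of p plus a function of q, so ∇U=0 decouples.
∂U/∂p = 12p(p - 3) = 0 at p ∈ {0, 3}; ∂U/∂q = 2(q - 4) = 0 at q ∈ {4}.
The Hessian is diagonal: diag(U_pp, U_qq). Second derivatives: U_pp(0)=-36, U_pp(3)=36; U_qq(4)=2.
Saddle points occur where the two diagonal entries have opposite signs: (0, 4). Count: 1.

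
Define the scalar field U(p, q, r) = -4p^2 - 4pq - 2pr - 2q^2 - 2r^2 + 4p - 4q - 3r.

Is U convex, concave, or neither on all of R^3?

U is quadratic, so its Hessian is the constant matrix H = [[-8, -4, -2], [-4, -4, 0], [-2, 0, -4]].
Leading principal minors: -8, 16, -48.
Signs alternate −, +, − ⇒ H ≺ 0 ⇒ concave.

concave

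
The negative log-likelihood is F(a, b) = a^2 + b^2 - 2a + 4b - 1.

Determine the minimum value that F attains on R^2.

-6

F(a,b) separates as P(a) + Q(b) − 1, so its minimum is min P + min Q − 1.
P'(a) = 2a - 2 vanishes at a ∈ {1}; Q'(b) = 2b + 4 vanishes at b ∈ {-2}.
Local minima of P (where P''>0): P(1)=-1. Local minima of Q: Q(-2)=-4.
So the global minimum of F is P(1) + Q(-2) − 1 = -1 − 4 − 1 = -6, attained at (1, -2).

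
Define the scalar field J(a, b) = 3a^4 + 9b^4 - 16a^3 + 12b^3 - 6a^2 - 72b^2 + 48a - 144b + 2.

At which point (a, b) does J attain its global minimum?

J(a,b) separates as P(a) + Q(b) + 2, so its minimum is min P + min Q + 2.
P'(a) = 12(a - 4)(a - 1)(a + 1) vanishes at a ∈ {-1, 1, 4}; Q'(b) = 36(b - 2)(b + 1)(b + 2) vanishes at b ∈ {-2, -1, 2}.
Local minima of P (where P''>0): P(-1)=-35, P(4)=-160. Local minima of Q: Q(-2)=48, Q(2)=-336.
So the global minimum of J is P(4) + Q(2) + 2 = -160 − 336 + 2 = -494, attained at (4, 2).

(4, 2)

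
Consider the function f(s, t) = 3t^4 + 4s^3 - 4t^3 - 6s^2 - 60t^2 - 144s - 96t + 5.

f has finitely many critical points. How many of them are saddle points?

3

f separates as a function of s plus a function of t, so ∇f=0 decouples.
∂f/∂s = 12(s - 4)(s + 3) = 0 at s ∈ {-3, 4}; ∂f/∂t = 12(t - 4)(t + 1)(t + 2) = 0 at t ∈ {-2, -1, 4}.
The Hessian is diagonal: diag(f_ss, f_tt). Second derivatives: f_ss(-3)=-84, f_ss(4)=84; f_tt(-2)=72, f_tt(-1)=-60, f_tt(4)=360.
Saddle points occur where the two diagonal entries have opposite signs: (-3, -2), (-3, 4), (4, -1). Count: 3.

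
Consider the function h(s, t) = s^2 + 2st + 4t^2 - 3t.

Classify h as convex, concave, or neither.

h is quadratic, so its Hessian is the constant matrix H = [[2, 2], [2, 8]].
det(H) = 12, tr(H) = 10.
det(H) > 0 and tr(H) > 0, so H is positive definite everywhere: convex.

convex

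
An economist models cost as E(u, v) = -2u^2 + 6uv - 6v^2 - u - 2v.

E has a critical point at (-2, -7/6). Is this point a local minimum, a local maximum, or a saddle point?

The Hessian of E is constant: H = [[-4, 6], [6, -12]].
det(H) = (-4)·(-12) − 6² = 12.
det(H) > 0 and tr(H) = -16 < 0, so H is negative definite and the point is a local maximum.

local maximum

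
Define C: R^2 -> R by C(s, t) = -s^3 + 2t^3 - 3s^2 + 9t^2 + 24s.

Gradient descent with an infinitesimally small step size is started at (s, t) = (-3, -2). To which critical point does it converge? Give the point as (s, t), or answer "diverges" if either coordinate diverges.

C is separable, so gradient descent decouples: s follows -∂C/∂s, t follows -∂C/∂t.
∂C/∂s = -3(s - 2)(s + 4); at s=-3 this is 15, so s decreases.
∂C/∂t = 6t(t + 3); at t=-2 this is -12, so t increases.
s converges to its nearest critical value -4 (a local min of the s-part); t converges to 0. The iterate converges to (-4, 0).

(-4, 0)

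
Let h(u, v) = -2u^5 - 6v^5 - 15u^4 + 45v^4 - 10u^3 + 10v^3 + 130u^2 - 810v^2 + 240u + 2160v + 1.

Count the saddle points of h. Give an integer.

h separates as a function of u plus a function of v, so ∇h=0 decouples.
∂h/∂u = -10(u - 2)(u + 1)(u + 3)(u + 4) = 0 at u ∈ {-4, -3, -1, 2}; ∂h/∂v = -30(v - 4)(v - 3)(v - 2)(v + 3) = 0 at v ∈ {-3, 2, 3, 4}.
The Hessian is diagonal: diag(h_uu, h_vv). Second derivatives: h_uu(-4)=180, h_uu(-3)=-100, h_uu(-1)=180, h_uu(2)=-900; h_vv(-3)=6300, h_vv(2)=-300, h_vv(3)=180, h_vv(4)=-420.
Saddle points occur where the two diagonal entries have opposite signs: (-4, 2), (-4, 4), (-3, -3), (-3, 3), (-1, 2), (-1, 4), (2, -3), (2, 3). Count: 8.

8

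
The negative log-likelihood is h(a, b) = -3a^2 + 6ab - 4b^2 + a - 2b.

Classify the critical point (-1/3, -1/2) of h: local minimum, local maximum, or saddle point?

local maximum

The Hessian of h is constant: H = [[-6, 6], [6, -8]].
det(H) = (-6)·(-8) − 6² = 12.
det(H) > 0 and tr(H) = -14 < 0, so H is negative definite and the point is a local maximum.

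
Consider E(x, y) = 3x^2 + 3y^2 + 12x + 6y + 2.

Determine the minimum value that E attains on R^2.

E(x,y) separates as P(x) + Q(y) + 2, so its minimum is min P + min Q + 2.
P'(x) = 6x + 12 vanishes at x ∈ {-2}; Q'(y) = 6y + 6 vanishes at y ∈ {-1}.
Local minima of P (where P''>0): P(-2)=-12. Local minima of Q: Q(-1)=-3.
So the global minimum of E is P(-2) + Q(-1) + 2 = -12 − 3 + 2 = -13, attained at (-2, -1).

-13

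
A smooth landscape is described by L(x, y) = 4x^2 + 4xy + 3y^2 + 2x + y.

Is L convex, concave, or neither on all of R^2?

convex

L is quadratic, so its Hessian is the constant matrix H = [[8, 4], [4, 6]].
det(H) = 32, tr(H) = 14.
det(H) > 0 and tr(H) > 0, so H is positive definite everywhere: convex.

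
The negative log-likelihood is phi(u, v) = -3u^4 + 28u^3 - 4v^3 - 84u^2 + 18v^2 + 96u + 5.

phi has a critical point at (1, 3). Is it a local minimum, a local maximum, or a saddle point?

The mixed partial ∂²phi/∂u∂v is 0, so the Hessian at any point is diag(phi_uu, phi_vv) = diag(12(-3u^2 + 14u - 14), 12(-2v + 3)).
At (1, 3): H = diag(-36, -36).
Both eigenvalues are negative, so H is negative definite: a local maximum.

local maximum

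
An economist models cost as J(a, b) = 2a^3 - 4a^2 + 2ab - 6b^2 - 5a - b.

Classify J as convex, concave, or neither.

neither

The term 2a^3 is cubic, so the Hessian is not constant.
∂²J/∂a² = 12a - 8, which takes both signs as a varies (negative for sufficiently negative a). A diagonal entry of the Hessian changing sign means the Hessian is neither positive- nor negative-semidefinite on all of R^2.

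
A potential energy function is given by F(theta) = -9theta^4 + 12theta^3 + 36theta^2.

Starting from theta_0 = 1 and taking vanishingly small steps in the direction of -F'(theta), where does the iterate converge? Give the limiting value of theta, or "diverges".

0

F'(theta) = -36theta(theta - 2)(theta + 1), so F'(1) = 72.
Gradient descent moves in the -F' direction, i.e. theta is decreasing.
The nearest critical point in that direction is theta = 0, where F'' = 72 > 0 (a local minimum). The iterate converges there.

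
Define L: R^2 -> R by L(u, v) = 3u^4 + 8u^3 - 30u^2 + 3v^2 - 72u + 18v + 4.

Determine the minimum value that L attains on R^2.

L(u,v) separates as P(u) + Q(v) + 4, so its minimum is min P + min Q + 4.
P'(u) = 12(u - 2)(u + 1)(u + 3) vanishes at u ∈ {-3, -1, 2}; Q'(v) = 6v + 18 vanishes at v ∈ {-3}.
Local minima of P (where P''>0): P(-3)=-27, P(2)=-152. Local minima of Q: Q(-3)=-27.
So the global minimum of L is P(2) + Q(-3) + 4 = -152 − 27 + 4 = -175, attained at (2, -3).

-175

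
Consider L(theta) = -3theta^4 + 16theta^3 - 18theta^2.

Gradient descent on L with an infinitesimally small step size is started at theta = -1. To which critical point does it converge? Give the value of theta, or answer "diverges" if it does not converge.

diverges

L'(theta) = -12theta(theta - 3)(theta - 1), so L'(-1) = 96.
Gradient descent moves in the -L' direction, i.e. theta is decreasing.
There is no critical point below theta=-1, and L' keeps the same sign, so the iterate runs off to −∞.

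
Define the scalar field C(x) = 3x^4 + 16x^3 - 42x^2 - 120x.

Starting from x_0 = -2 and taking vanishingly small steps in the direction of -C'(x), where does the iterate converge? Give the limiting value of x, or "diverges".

-5

C'(x) = 12(x - 2)(x + 1)(x + 5), so C'(-2) = 144.
Gradient descent moves in the -C' direction, i.e. x is decreasing.
The nearest critical point in that direction is x = -5, where C'' = 336 > 0 (a local minimum). The iterate converges there.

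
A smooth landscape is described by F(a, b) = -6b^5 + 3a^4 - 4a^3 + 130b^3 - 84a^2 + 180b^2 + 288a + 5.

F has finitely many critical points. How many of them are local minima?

F separates as a function of a plus a function of b, so ∇F=0 decouples.
∂F/∂a = 12(a - 3)(a - 2)(a + 4) = 0 at a ∈ {-4, 2, 3}; ∂F/∂b = -30b(b - 4)(b + 1)(b + 3) = 0 at b ∈ {-3, -1, 0, 4}.
The Hessian is diagonal: diag(F_aa, F_bb). Second derivatives: F_aa(-4)=504, F_aa(2)=-72, F_aa(3)=84; F_bb(-3)=1260, F_bb(-1)=-300, F_bb(0)=360, F_bb(4)=-4200.
Local minima occur where both diagonal entries positive: (-4, -3), (-4, 0), (3, -3), (3, 0). Count: 4.

4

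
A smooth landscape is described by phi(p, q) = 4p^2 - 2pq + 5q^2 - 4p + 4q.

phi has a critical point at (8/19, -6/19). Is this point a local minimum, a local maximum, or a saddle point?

The Hessian of phi is constant: H = [[8, -2], [-2, 10]].
det(H) = 8·10 − (-2)² = 76.
det(H) > 0 and tr(H) = 18 > 0, so H is positive definite and the point is a local minimum.

local minimum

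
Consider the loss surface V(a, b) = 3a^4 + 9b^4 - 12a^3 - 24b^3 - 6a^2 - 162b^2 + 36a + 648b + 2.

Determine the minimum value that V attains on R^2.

-2050

V(a,b) separates as P(a) + Q(b) + 2, so its minimum is min P + min Q + 2.
P'(a) = 12(a - 3)(a - 1)(a + 1) vanishes at a ∈ {-1, 1, 3}; Q'(b) = 36(b - 3)(b - 2)(b + 3) vanishes at b ∈ {-3, 2, 3}.
Local minima of P (where P''>0): P(-1)=-27, P(3)=-27. Local minima of Q: Q(-3)=-2025, Q(3)=567.
So the global minimum of V is P(-1) + Q(-3) + 2 = -27 − 2025 + 2 = -2050, attained at (-1, -3).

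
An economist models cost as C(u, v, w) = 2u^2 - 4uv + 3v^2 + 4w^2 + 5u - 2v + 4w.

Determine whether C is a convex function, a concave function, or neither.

convex

C is quadratic, so its Hessian is the constant matrix H = [[4, -4, 0], [-4, 6, 0], [0, 0, 8]].
Leading principal minors: 4, 8, 64.
All positive ⇒ H ≻ 0 ⇒ convex.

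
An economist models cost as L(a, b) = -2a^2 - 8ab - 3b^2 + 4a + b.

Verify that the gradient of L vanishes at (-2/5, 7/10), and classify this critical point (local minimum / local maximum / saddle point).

∇L = (-4a - 8b + 4, -8a - 6b + 1); substituting (-2/5, 7/10) gives ∇L = (0, 0), so (-2/5, 7/10) is indeed a critical point.
The Hessian of L is constant: H = [[-4, -8], [-8, -6]].
det(H) = (-4)·(-6) − (-8)² = -40.
Since det(H) < 0, H is indefinite and the critical point is a saddle point.

saddle point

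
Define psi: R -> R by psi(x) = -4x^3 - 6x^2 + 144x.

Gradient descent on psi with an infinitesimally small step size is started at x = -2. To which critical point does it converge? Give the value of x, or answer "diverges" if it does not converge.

psi'(x) = -12(x - 3)(x + 4), so psi'(-2) = 120.
Gradient descent moves in the -psi' direction, i.e. x is decreasing.
The nearest critical point in that direction is x = -4, where psi'' = 84 > 0 (a local minimum). The iterate converges there.

-4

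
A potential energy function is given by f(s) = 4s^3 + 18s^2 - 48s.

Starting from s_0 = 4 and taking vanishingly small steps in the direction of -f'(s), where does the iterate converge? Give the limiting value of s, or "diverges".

f'(s) = 12(s - 1)(s + 4), so f'(4) = 288.
Gradient descent moves in the -f' direction, i.e. s is decreasing.
The nearest critical point in that direction is s = 1, where f'' = 60 > 0 (a local minimum). The iterate converges there.

1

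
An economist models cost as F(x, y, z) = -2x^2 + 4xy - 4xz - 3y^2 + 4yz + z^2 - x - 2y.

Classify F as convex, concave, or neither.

neither

F is quadratic, so its Hessian is the constant matrix H = [[-4, 4, -4], [4, -6, 4], [-4, 4, 2]].
Leading principal minors: -4, 8, 48.
Neither pattern holds ⇒ H is indefinite ⇒ neither convex nor concave.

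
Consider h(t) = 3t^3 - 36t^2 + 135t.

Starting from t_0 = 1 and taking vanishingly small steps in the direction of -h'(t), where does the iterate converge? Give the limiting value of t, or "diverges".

diverges

h'(t) = 9(t - 5)(t - 3), so h'(1) = 72.
Gradient descent moves in the -h' direction, i.e. t is decreasing.
There is no critical point below t=1, and h' keeps the same sign, so the iterate runs off to −∞.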